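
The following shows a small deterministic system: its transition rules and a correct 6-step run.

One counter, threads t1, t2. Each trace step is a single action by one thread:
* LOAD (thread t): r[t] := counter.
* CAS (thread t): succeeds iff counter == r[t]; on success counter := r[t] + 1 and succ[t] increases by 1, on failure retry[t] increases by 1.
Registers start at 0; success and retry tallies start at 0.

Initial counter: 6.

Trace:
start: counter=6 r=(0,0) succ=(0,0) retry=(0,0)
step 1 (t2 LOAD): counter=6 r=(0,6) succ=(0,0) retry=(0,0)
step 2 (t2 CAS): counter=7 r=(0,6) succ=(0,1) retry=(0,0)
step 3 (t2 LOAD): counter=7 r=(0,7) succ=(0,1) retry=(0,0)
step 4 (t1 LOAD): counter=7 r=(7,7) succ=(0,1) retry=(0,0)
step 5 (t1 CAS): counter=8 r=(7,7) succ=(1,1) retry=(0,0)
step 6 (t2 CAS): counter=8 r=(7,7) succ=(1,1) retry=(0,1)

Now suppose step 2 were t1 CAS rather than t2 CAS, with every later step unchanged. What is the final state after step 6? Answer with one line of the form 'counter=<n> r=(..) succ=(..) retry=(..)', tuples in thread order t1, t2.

(re-executing from step 2 with the substitution; state before step 2: counter=6 r=(0,6) succ=(0,0) retry=(0,0))
step 2 (t1 CAS): counter=6 r=(0,6) succ=(0,0) retry=(1,0)
step 3 (t2 LOAD): counter=6 r=(0,6) succ=(0,0) retry=(1,0)
step 4 (t1 LOAD): counter=6 r=(6,6) succ=(0,0) retry=(1,0)
step 5 (t1 CAS): counter=7 r=(6,6) succ=(1,0) retry=(1,0)
step 6 (t2 CAS): counter=7 r=(6,6) succ=(1,0) retry=(1,1)

counter=7 r=(6,6) succ=(1,0) retry=(1,1)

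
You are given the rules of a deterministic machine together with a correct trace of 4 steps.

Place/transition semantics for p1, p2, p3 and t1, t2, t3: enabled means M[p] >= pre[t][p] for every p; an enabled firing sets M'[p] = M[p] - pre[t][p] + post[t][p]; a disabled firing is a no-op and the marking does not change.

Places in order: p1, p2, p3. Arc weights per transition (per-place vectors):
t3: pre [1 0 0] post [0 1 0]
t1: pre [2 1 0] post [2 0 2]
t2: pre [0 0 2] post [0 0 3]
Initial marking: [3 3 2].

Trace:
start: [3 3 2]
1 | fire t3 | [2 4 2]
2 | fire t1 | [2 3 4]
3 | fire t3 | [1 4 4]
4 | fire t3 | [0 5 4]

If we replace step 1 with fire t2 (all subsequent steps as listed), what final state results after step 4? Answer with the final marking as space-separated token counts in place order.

1 4 5

(re-executing from step 1 with the substitution; state before step 1: [3 3 2])
1 | fire t2 | [3 3 3]
2 | fire t1 | [3 2 5]
3 | fire t3 | [2 3 5]
4 | fire t3 | [1 4 5]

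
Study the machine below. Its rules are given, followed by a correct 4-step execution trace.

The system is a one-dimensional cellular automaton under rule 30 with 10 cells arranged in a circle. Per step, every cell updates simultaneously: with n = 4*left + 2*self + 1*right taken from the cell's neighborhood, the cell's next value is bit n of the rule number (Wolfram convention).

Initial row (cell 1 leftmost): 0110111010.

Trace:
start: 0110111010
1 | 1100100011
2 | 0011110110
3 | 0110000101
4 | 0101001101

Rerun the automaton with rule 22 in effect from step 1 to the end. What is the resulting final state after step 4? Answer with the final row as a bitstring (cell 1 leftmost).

0001010000

(re-executing steps 1..4 under rule 22; state before step 1: 0110111010)
1 | 1000000011
2 | 0100000100
3 | 1110001110
4 | 0001010000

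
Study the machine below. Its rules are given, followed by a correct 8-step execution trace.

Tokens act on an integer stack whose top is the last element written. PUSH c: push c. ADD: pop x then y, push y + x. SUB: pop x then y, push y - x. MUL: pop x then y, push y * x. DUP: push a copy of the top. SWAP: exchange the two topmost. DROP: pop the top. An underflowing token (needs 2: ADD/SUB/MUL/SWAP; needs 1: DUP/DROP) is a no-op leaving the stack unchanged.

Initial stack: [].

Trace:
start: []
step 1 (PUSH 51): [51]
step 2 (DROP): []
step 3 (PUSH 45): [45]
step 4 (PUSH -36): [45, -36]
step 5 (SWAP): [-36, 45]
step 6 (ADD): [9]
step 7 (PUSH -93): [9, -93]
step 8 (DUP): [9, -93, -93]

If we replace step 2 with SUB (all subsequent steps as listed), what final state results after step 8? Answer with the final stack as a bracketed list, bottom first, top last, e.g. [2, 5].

(re-executing from step 2 with the substitution; state before step 2: [51])
step 2 (SUB): [51]
step 3 (PUSH 45): [51, 45]
step 4 (PUSH -36): [51, 45, -36]
step 5 (SWAP): [51, -36, 45]
step 6 (ADD): [51, 9]
step 7 (PUSH -93): [51, 9, -93]
step 8 (DUP): [51, 9, -93, -93]

[51, 9, -93, -93]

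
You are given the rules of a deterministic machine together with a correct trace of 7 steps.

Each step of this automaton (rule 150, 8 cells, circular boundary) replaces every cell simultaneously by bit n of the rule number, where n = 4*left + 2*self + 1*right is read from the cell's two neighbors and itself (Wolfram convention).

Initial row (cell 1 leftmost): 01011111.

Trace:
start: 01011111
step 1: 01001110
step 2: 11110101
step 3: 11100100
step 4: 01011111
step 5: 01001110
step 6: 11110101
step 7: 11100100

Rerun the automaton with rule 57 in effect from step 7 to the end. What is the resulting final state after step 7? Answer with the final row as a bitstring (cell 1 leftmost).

(re-executing step 7 under rule 57; state before step 7: 11110101)
step 7: 00001011

00001011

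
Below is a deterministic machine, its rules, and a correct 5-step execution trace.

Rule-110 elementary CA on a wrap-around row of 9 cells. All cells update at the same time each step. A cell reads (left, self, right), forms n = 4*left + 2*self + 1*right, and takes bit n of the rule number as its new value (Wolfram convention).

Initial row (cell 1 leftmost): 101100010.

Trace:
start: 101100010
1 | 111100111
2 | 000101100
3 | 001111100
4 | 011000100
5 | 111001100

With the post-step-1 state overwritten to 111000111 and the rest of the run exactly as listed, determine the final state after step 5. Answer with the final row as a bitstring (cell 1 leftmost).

100011101

state after step 1 := 111000111
2 | 001001100
3 | 011011100
4 | 111110100
5 | 100011101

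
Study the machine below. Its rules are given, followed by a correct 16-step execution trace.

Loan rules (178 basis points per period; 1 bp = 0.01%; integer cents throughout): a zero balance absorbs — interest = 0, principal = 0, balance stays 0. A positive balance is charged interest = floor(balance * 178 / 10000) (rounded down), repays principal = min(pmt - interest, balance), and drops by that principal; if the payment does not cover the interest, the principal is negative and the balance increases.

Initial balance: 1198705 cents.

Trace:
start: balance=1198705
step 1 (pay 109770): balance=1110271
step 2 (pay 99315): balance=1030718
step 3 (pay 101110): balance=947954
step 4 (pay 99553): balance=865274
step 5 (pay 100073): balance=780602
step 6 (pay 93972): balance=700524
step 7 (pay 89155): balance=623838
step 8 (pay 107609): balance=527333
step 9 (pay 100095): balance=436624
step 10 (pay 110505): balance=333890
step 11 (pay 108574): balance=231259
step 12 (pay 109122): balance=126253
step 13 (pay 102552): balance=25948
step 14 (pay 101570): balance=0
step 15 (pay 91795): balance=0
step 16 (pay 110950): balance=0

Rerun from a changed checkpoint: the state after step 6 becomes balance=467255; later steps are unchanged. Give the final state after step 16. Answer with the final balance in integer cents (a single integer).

state after step 6 := balance=467255
step 7 (pay 89155): balance=386417
step 8 (pay 107609): balance=285686
step 9 (pay 100095): balance=190676
step 10 (pay 110505): balance=83565
step 11 (pay 108574): balance=0
step 12 (pay 109122): balance=0
step 13 (pay 102552): balance=0
step 14 (pay 101570): balance=0
step 15 (pay 91795): balance=0
step 16 (pay 110950): balance=0

0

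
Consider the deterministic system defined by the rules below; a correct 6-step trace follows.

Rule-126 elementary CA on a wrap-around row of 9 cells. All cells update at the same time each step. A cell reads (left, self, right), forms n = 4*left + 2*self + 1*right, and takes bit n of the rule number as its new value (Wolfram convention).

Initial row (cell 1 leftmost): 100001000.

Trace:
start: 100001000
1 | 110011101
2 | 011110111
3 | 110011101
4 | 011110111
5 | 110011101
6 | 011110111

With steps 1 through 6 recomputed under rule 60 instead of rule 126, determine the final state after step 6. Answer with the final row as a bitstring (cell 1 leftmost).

000011110

(re-executing steps 1..6 under rule 60; state before step 1: 100001000)
1 | 110001100
2 | 101001010
3 | 111101111
4 | 000011000
5 | 000010100
6 | 000011110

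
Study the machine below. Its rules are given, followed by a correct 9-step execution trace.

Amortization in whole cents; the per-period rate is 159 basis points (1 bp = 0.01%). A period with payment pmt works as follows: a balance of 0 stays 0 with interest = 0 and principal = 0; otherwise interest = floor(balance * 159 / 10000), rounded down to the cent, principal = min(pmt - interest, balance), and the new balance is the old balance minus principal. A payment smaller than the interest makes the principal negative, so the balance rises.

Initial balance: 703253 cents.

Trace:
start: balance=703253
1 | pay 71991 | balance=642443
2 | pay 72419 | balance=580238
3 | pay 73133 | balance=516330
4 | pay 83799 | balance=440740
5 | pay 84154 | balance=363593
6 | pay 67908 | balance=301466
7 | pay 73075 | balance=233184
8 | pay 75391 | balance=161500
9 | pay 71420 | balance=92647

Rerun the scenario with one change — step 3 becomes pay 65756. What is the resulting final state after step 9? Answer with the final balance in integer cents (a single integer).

100756

(re-executing from step 3 with the substitution; state before step 3: balance=580238)
3 | pay 65756 | balance=523707
4 | pay 83799 | balance=448234
5 | pay 84154 | balance=371206
6 | pay 67908 | balance=309200
7 | pay 73075 | balance=241041
8 | pay 75391 | balance=169482
9 | pay 71420 | balance=100756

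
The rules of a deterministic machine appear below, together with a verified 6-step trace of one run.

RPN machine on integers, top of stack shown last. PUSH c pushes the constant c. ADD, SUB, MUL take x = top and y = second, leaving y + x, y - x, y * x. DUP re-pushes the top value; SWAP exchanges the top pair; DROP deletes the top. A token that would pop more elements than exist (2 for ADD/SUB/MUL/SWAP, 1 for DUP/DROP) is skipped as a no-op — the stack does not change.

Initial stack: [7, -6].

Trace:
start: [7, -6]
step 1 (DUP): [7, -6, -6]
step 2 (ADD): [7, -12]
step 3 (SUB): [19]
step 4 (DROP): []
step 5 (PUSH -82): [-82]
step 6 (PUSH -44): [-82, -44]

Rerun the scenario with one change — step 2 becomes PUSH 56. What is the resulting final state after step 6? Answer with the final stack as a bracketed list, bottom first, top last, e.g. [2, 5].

[7, -6, -82, -44]

(re-executing from step 2 with the substitution; state before step 2: [7, -6, -6])
step 2 (PUSH 56): [7, -6, -6, 56]
step 3 (SUB): [7, -6, -62]
step 4 (DROP): [7, -6]
step 5 (PUSH -82): [7, -6, -82]
step 6 (PUSH -44): [7, -6, -82, -44]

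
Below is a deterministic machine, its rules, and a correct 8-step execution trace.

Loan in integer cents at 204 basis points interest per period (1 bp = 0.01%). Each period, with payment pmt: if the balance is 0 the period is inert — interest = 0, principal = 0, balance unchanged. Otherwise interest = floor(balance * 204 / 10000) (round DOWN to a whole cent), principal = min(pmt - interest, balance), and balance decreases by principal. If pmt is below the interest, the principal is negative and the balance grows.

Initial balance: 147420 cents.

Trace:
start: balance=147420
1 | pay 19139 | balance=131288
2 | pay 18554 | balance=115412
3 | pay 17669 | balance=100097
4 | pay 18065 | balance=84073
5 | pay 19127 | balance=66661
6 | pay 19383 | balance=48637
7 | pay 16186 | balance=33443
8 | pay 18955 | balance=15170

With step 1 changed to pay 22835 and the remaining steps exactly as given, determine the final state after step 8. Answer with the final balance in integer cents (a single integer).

10912

(re-executing from step 1 with the substitution; state before step 1: balance=147420)
1 | pay 22835 | balance=127592
2 | pay 18554 | balance=111640
3 | pay 17669 | balance=96248
4 | pay 18065 | balance=80146
5 | pay 19127 | balance=62653
6 | pay 19383 | balance=44548
7 | pay 16186 | balance=29270
8 | pay 18955 | balance=10912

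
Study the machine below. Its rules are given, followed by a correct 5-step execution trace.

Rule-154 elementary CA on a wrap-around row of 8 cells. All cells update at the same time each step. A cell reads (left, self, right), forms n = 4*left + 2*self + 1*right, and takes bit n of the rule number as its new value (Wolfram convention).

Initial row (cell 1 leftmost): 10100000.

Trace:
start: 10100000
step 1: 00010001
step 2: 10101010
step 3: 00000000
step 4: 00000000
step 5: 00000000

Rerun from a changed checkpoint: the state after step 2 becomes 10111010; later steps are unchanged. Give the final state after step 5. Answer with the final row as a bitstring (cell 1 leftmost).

11000100

state after step 2 := 10111010
step 3: 00110000
step 4: 01101000
step 5: 11000100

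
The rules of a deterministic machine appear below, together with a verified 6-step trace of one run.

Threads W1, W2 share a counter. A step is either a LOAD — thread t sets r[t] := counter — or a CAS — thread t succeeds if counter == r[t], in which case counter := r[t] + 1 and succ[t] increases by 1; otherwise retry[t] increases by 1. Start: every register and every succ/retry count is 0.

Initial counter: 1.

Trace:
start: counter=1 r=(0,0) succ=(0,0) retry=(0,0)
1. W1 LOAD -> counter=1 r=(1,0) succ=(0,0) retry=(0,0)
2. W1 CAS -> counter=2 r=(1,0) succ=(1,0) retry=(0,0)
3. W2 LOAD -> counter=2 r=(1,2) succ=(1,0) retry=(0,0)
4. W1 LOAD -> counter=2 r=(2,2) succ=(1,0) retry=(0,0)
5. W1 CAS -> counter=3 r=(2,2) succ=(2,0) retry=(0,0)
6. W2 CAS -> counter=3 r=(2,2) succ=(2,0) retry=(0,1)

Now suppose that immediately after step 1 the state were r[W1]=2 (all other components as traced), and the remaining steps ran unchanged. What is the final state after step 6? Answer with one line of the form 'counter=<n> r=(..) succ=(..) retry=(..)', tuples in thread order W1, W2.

counter=2 r=(1,1) succ=(1,0) retry=(1,1)

state after step 1 := counter=1 r=(2,0) succ=(0,0) retry=(0,0)
2. W1 CAS -> counter=1 r=(2,0) succ=(0,0) retry=(1,0)
3. W2 LOAD -> counter=1 r=(2,1) succ=(0,0) retry=(1,0)
4. W1 LOAD -> counter=1 r=(1,1) succ=(0,0) retry=(1,0)
5. W1 CAS -> counter=2 r=(1,1) succ=(1,0) retry=(1,0)
6. W2 CAS -> counter=2 r=(1,1) succ=(1,0) retry=(1,1)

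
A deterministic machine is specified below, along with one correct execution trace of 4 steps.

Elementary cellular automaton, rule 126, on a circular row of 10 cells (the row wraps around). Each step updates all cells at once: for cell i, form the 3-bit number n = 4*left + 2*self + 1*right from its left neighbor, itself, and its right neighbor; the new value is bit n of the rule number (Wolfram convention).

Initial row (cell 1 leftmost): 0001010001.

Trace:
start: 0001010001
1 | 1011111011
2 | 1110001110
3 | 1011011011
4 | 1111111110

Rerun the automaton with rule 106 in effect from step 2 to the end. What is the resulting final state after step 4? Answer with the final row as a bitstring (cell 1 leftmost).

1100111110

(re-executing steps 2..4 under rule 106; state before step 2: 1011111011)
2 | 1110001110
3 | 1010011011
4 | 1100111110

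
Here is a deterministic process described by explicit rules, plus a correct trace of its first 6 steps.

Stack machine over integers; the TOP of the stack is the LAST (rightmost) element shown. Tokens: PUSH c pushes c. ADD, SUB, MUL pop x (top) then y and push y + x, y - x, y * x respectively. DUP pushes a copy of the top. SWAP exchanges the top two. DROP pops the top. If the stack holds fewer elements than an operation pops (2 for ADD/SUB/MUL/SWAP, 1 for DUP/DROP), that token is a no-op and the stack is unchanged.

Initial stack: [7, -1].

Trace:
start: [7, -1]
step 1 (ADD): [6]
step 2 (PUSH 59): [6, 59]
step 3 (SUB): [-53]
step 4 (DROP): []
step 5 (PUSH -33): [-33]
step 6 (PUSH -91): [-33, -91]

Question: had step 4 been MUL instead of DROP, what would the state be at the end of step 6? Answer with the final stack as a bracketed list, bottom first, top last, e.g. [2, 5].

[-53, -33, -91]

(re-executing from step 4 with the substitution; state before step 4: [-53])
step 4 (MUL): [-53]
step 5 (PUSH -33): [-53, -33]
step 6 (PUSH -91): [-53, -33, -91]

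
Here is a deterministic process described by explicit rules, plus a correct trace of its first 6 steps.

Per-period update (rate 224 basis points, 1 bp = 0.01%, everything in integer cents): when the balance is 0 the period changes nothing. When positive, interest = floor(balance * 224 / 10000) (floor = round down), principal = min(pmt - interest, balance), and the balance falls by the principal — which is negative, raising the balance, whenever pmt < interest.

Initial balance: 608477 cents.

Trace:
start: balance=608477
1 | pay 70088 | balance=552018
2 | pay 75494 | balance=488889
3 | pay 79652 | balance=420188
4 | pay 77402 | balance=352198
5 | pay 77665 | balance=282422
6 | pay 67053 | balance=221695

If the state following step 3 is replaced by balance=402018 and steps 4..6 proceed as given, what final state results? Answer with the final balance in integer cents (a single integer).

state after step 3 := balance=402018
4 | pay 77402 | balance=333621
5 | pay 77665 | balance=263429
6 | pay 67053 | balance=202276

202276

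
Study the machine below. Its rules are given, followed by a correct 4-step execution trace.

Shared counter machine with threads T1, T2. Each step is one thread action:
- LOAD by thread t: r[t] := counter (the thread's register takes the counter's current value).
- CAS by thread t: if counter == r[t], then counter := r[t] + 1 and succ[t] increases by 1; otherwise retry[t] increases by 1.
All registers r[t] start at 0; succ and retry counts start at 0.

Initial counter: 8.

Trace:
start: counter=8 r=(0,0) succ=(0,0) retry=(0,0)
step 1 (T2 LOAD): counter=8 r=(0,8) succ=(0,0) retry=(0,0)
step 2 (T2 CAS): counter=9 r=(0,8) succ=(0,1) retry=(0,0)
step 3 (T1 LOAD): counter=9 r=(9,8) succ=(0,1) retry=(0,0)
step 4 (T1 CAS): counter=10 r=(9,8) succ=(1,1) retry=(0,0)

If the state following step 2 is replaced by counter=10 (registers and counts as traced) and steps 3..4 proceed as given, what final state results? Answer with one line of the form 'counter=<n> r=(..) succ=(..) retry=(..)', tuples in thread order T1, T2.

counter=11 r=(10,8) succ=(1,1) retry=(0,0)

state after step 2 := counter=10 r=(0,8) succ=(0,1) retry=(0,0)
step 3 (T1 LOAD): counter=10 r=(10,8) succ=(0,1) retry=(0,0)
step 4 (T1 CAS): counter=11 r=(10,8) succ=(1,1) retry=(0,0)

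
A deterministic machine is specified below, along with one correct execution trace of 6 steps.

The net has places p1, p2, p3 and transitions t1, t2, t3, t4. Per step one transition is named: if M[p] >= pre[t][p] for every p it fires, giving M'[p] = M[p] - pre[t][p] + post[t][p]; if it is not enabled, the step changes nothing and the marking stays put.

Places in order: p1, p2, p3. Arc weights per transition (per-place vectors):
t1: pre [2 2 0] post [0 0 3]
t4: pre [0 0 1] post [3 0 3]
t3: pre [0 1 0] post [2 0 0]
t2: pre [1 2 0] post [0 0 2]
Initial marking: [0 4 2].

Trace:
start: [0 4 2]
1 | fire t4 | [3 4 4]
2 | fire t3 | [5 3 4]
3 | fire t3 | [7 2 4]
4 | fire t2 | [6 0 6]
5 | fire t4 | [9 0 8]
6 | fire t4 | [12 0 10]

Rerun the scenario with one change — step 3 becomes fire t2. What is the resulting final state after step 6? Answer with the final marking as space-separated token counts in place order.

(re-executing from step 3 with the substitution; state before step 3: [5 3 4])
3 | fire t2 | [4 1 6]
4 | fire t2 | [4 1 6]
5 | fire t4 | [7 1 8]
6 | fire t4 | [10 1 10]

10 1 10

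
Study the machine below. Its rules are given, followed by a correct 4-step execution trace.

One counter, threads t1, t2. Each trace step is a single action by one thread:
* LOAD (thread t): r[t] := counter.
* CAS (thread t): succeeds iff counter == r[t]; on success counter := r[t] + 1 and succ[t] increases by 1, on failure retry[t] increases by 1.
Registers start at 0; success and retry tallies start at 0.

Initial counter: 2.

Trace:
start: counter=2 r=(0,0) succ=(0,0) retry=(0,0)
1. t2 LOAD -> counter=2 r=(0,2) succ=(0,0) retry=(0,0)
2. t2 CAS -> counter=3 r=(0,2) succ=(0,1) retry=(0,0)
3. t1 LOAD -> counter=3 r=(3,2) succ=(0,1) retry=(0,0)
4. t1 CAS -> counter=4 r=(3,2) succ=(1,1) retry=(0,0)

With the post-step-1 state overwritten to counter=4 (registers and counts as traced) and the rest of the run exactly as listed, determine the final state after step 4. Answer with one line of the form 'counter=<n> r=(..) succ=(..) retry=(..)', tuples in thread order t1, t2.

counter=5 r=(4,2) succ=(1,0) retry=(0,1)

state after step 1 := counter=4 r=(0,2) succ=(0,0) retry=(0,0)
2. t2 CAS -> counter=4 r=(0,2) succ=(0,0) retry=(0,1)
3. t1 LOAD -> counter=4 r=(4,2) succ=(0,0) retry=(0,1)
4. t1 CAS -> counter=5 r=(4,2) succ=(1,0) retry=(0,1)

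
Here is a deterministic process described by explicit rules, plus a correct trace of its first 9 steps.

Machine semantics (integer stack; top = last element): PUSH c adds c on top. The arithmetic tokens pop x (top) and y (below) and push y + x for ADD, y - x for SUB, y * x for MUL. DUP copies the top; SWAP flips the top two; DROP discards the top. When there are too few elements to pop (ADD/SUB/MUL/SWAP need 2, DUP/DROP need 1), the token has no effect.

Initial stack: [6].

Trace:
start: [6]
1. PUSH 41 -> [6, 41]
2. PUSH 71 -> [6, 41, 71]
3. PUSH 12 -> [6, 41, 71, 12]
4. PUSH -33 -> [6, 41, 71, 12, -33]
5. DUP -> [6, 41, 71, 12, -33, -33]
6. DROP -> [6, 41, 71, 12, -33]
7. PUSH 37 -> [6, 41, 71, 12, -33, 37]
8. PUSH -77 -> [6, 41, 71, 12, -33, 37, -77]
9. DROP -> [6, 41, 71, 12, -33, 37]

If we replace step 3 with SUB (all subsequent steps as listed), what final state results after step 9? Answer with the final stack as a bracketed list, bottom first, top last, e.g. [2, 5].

(re-executing from step 3 with the substitution; state before step 3: [6, 41, 71])
3. SUB -> [6, -30]
4. PUSH -33 -> [6, -30, -33]
5. DUP -> [6, -30, -33, -33]
6. DROP -> [6, -30, -33]
7. PUSH 37 -> [6, -30, -33, 37]
8. PUSH -77 -> [6, -30, -33, 37, -77]
9. DROP -> [6, -30, -33, 37]

[6, -30, -33, 37]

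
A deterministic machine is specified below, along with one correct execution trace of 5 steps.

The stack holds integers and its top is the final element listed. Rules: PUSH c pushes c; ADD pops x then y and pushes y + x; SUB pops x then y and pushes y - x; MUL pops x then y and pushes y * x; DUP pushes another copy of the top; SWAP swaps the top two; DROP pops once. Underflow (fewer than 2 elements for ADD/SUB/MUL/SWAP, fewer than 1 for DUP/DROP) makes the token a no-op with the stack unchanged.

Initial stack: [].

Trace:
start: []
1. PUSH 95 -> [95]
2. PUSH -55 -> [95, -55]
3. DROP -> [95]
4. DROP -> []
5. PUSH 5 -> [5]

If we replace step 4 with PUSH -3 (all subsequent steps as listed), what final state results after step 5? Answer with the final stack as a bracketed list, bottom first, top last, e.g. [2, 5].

(re-executing from step 4 with the substitution; state before step 4: [95])
4. PUSH -3 -> [95, -3]
5. PUSH 5 -> [95, -3, 5]

[95, -3, 5]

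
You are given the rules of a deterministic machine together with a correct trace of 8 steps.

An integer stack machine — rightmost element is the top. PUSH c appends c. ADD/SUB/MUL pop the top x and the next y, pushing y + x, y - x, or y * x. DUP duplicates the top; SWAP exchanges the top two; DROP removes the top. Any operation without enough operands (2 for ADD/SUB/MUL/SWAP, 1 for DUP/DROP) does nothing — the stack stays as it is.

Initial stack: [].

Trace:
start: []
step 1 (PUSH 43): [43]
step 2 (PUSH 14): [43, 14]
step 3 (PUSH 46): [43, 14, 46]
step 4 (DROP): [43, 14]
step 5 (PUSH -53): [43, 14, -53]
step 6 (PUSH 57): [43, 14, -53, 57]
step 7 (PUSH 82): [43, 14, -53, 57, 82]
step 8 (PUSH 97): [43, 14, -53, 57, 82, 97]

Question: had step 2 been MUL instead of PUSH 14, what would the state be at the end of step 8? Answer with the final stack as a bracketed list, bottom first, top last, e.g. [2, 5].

[43, -53, 57, 82, 97]

(re-executing from step 2 with the substitution; state before step 2: [43])
step 2 (MUL): [43]
step 3 (PUSH 46): [43, 46]
step 4 (DROP): [43]
step 5 (PUSH -53): [43, -53]
step 6 (PUSH 57): [43, -53, 57]
step 7 (PUSH 82): [43, -53, 57, 82]
step 8 (PUSH 97): [43, -53, 57, 82, 97]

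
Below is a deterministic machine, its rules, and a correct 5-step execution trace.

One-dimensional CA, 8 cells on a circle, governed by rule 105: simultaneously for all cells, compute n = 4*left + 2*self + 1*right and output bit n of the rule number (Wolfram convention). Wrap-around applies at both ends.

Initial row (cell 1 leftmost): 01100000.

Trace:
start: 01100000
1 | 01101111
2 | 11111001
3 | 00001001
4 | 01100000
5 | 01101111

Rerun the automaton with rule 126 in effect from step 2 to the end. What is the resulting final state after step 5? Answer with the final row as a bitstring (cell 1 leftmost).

(re-executing steps 2..5 under rule 126; state before step 2: 01101111)
2 | 11111001
3 | 00001111
4 | 10011001
5 | 11111111

11111111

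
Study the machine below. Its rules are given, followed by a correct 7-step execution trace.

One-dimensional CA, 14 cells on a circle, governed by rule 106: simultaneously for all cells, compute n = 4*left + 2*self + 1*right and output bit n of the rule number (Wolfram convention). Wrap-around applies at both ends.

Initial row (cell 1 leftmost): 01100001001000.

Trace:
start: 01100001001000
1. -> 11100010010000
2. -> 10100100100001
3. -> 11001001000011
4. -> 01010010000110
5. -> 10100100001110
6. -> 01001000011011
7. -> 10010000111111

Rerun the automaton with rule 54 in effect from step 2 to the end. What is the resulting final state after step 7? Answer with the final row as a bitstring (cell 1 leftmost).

(re-executing steps 2..7 under rule 54; state before step 2: 11100010010000)
2. -> 00010111111001
3. -> 10111000000111
4. -> 01000100001000
5. -> 11101110011100
6. -> 00010001100011
7. -> 10111010010100

10111010010100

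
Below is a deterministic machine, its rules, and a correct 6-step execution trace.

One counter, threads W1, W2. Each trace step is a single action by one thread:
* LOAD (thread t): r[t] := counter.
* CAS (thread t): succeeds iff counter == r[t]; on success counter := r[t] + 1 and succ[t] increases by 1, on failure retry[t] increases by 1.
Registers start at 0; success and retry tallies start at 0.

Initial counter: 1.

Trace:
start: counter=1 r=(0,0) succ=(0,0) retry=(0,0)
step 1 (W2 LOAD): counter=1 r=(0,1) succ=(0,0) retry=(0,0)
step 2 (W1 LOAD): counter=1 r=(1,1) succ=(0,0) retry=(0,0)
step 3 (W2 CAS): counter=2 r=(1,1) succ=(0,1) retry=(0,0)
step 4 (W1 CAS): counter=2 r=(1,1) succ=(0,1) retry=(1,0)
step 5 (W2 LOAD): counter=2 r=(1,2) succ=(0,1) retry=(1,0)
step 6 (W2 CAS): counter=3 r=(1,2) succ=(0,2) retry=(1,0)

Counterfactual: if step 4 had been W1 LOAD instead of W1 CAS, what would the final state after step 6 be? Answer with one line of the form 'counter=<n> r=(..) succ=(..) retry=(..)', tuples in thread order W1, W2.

counter=3 r=(2,2) succ=(0,2) retry=(0,0)

(re-executing from step 4 with the substitution; state before step 4: counter=2 r=(1,1) succ=(0,1) retry=(0,0))
step 4 (W1 LOAD): counter=2 r=(2,1) succ=(0,1) retry=(0,0)
step 5 (W2 LOAD): counter=2 r=(2,2) succ=(0,1) retry=(0,0)
step 6 (W2 CAS): counter=3 r=(2,2) succ=(0,2) retry=(0,0)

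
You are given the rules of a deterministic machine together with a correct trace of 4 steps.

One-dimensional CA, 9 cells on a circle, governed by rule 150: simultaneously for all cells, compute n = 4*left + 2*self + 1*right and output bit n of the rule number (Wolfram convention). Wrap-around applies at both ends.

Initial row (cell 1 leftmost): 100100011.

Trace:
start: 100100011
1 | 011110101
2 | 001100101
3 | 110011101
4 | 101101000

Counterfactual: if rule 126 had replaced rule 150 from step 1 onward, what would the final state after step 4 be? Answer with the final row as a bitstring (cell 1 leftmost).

111111001

(re-executing steps 1..4 under rule 126; state before step 1: 100100011)
1 | 111110110
2 | 100011111
3 | 110110000
4 | 111111001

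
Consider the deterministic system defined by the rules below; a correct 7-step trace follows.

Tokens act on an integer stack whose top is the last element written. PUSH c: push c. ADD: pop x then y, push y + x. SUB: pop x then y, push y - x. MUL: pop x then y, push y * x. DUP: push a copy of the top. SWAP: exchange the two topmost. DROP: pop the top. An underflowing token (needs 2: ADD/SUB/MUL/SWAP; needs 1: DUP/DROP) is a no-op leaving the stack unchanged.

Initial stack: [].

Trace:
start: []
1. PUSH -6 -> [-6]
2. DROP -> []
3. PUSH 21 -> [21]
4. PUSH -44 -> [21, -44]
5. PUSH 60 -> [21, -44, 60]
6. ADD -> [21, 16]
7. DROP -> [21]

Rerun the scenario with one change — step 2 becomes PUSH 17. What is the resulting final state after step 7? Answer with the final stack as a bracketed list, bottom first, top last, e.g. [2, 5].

[-6, 17, 21]

(re-executing from step 2 with the substitution; state before step 2: [-6])
2. PUSH 17 -> [-6, 17]
3. PUSH 21 -> [-6, 17, 21]
4. PUSH -44 -> [-6, 17, 21, -44]
5. PUSH 60 -> [-6, 17, 21, -44, 60]
6. ADD -> [-6, 17, 21, 16]
7. DROP -> [-6, 17, 21]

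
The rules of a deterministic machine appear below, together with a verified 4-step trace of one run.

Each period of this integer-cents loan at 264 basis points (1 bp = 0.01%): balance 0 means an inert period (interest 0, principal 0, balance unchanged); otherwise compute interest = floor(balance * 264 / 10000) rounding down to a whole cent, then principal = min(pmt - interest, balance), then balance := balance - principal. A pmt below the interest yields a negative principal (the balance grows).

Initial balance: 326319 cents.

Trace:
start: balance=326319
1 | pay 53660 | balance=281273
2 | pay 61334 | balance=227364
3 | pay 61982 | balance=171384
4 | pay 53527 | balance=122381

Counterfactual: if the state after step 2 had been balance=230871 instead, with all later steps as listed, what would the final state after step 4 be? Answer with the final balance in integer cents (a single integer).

state after step 2 := balance=230871
3 | pay 61982 | balance=174983
4 | pay 53527 | balance=126075

126075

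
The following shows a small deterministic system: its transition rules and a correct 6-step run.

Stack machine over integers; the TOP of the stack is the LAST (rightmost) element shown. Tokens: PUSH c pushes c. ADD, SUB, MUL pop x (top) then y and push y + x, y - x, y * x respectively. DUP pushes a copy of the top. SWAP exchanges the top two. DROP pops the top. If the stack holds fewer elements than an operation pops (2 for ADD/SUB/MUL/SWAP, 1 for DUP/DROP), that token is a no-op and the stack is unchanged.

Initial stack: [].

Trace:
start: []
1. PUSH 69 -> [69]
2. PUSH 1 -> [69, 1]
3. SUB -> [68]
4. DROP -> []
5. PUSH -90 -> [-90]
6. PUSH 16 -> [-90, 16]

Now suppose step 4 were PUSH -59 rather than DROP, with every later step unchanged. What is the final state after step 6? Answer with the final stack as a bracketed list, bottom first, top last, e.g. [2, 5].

[68, -59, -90, 16]

(re-executing from step 4 with the substitution; state before step 4: [68])
4. PUSH -59 -> [68, -59]
5. PUSH -90 -> [68, -59, -90]
6. PUSH 16 -> [68, -59, -90, 16]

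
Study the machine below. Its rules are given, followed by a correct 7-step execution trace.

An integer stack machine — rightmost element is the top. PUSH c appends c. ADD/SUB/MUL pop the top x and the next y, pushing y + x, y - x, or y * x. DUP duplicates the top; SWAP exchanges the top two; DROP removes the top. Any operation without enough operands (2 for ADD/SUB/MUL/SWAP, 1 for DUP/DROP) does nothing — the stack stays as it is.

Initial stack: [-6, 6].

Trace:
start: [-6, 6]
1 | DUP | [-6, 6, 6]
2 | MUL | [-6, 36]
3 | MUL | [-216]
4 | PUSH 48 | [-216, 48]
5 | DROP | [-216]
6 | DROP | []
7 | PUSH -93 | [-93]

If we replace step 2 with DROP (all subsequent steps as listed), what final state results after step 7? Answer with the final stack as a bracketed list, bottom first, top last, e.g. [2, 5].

[-93]

(re-executing from step 2 with the substitution; state before step 2: [-6, 6, 6])
2 | DROP | [-6, 6]
3 | MUL | [-36]
4 | PUSH 48 | [-36, 48]
5 | DROP | [-36]
6 | DROP | []
7 | PUSH -93 | [-93]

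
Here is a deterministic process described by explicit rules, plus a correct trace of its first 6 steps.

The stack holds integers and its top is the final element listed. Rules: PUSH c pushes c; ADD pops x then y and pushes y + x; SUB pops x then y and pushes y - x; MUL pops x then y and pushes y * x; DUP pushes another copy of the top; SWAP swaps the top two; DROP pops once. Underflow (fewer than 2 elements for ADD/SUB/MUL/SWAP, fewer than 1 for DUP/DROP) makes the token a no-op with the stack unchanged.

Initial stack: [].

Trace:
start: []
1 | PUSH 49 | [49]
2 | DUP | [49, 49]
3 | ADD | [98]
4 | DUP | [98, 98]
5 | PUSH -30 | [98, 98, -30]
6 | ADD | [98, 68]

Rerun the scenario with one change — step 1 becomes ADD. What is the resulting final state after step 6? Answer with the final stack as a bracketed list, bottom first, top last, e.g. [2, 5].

(re-executing from step 1 with the substitution; state before step 1: [])
1 | ADD | []
2 | DUP | []
3 | ADD | []
4 | DUP | []
5 | PUSH -30 | [-30]
6 | ADD | [-30]

[-30]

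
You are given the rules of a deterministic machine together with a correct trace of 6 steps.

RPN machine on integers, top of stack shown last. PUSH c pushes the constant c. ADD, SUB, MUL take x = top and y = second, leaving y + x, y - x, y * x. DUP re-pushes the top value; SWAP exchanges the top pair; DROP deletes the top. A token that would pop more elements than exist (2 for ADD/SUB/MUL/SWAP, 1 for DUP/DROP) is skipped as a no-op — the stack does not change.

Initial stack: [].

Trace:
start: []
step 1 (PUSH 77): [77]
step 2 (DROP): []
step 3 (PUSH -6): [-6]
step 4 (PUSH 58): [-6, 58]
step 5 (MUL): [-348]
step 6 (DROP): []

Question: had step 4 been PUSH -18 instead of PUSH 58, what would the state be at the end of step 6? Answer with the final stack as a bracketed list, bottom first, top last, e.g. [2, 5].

[]

(re-executing from step 4 with the substitution; state before step 4: [-6])
step 4 (PUSH -18): [-6, -18]
step 5 (MUL): [108]
step 6 (DROP): []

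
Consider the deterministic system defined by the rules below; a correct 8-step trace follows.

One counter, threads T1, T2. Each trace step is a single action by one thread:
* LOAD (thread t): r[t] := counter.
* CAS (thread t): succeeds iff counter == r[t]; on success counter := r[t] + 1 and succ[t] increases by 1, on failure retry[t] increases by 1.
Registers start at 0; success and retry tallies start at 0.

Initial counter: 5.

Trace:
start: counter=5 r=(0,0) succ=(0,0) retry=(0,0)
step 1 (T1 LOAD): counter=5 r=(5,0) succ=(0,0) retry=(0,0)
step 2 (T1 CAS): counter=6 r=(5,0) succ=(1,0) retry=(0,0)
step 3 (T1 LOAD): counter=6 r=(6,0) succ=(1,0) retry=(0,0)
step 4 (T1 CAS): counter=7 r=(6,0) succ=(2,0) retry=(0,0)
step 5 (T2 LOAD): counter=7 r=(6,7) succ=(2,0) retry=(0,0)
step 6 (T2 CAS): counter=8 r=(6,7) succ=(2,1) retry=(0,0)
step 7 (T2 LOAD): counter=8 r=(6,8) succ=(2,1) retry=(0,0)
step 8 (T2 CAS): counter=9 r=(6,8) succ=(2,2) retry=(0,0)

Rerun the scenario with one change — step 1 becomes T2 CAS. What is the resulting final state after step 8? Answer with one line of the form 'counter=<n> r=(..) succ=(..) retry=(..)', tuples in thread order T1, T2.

counter=8 r=(5,7) succ=(1,2) retry=(1,1)

(re-executing from step 1 with the substitution; state before step 1: counter=5 r=(0,0) succ=(0,0) retry=(0,0))
step 1 (T2 CAS): counter=5 r=(0,0) succ=(0,0) retry=(0,1)
step 2 (T1 CAS): counter=5 r=(0,0) succ=(0,0) retry=(1,1)
step 3 (T1 LOAD): counter=5 r=(5,0) succ=(0,0) retry=(1,1)
step 4 (T1 CAS): counter=6 r=(5,0) succ=(1,0) retry=(1,1)
step 5 (T2 LOAD): counter=6 r=(5,6) succ=(1,0) retry=(1,1)
step 6 (T2 CAS): counter=7 r=(5,6) succ=(1,1) retry=(1,1)
step 7 (T2 LOAD): counter=7 r=(5,7) succ=(1,1) retry=(1,1)
step 8 (T2 CAS): counter=8 r=(5,7) succ=(1,2) retry=(1,1)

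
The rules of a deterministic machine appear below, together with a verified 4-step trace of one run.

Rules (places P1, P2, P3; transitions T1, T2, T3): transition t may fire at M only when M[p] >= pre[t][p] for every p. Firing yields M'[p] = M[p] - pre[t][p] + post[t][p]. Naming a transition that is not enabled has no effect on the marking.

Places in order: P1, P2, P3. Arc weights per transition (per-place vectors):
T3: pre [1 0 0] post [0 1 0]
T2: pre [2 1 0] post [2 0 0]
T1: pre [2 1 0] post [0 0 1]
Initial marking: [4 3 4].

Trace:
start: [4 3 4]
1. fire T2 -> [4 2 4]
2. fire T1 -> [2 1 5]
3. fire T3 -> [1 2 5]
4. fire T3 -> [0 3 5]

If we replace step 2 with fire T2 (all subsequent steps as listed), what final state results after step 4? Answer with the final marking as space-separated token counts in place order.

(re-executing from step 2 with the substitution; state before step 2: [4 2 4])
2. fire T2 -> [4 1 4]
3. fire T3 -> [3 2 4]
4. fire T3 -> [2 3 4]

2 3 4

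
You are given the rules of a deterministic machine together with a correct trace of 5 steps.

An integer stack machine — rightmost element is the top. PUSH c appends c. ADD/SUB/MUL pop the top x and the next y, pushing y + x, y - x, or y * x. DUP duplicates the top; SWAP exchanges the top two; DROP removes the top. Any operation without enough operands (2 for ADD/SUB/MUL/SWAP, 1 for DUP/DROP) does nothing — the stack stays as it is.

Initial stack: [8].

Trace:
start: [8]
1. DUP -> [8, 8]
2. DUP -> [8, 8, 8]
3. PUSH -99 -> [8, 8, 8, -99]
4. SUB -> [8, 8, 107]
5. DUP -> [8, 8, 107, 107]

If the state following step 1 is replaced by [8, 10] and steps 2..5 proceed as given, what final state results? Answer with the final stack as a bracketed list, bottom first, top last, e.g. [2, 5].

state after step 1 := [8, 10]
2. DUP -> [8, 10, 10]
3. PUSH -99 -> [8, 10, 10, -99]
4. SUB -> [8, 10, 109]
5. DUP -> [8, 10, 109, 109]

[8, 10, 109, 109]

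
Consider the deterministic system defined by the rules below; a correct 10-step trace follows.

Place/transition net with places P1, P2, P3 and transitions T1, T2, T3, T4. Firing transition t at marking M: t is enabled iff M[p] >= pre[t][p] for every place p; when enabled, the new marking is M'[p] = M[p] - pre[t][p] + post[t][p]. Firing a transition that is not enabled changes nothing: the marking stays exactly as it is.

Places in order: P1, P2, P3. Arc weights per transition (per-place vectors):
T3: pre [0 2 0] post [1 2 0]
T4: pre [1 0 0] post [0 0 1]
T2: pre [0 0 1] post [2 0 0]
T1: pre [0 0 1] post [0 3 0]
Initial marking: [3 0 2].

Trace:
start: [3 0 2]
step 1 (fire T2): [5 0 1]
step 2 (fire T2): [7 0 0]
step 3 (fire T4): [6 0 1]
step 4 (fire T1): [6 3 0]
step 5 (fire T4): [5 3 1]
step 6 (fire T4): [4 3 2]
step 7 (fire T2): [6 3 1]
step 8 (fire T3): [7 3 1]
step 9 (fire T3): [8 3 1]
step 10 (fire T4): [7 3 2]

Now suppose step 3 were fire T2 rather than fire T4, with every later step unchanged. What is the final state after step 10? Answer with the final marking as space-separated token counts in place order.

(re-executing from step 3 with the substitution; state before step 3: [7 0 0])
step 3 (fire T2): [7 0 0]
step 4 (fire T1): [7 0 0]
step 5 (fire T4): [6 0 1]
step 6 (fire T4): [5 0 2]
step 7 (fire T2): [7 0 1]
step 8 (fire T3): [7 0 1]
step 9 (fire T3): [7 0 1]
step 10 (fire T4): [6 0 2]

6 0 2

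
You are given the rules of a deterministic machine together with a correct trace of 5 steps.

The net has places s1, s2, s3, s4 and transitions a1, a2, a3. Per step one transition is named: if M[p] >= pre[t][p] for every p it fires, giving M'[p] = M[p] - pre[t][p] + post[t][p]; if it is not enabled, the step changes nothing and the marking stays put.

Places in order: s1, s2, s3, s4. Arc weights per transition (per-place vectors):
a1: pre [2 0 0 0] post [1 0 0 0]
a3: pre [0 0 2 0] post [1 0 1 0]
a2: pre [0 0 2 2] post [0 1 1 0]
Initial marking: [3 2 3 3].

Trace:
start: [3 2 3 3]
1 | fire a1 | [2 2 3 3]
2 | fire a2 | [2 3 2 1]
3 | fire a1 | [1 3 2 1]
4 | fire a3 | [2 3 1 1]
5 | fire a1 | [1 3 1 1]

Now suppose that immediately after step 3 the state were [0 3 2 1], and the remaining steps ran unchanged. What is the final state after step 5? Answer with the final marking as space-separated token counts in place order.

state after step 3 := [0 3 2 1]
4 | fire a3 | [1 3 1 1]
5 | fire a1 | [1 3 1 1]

1 3 1 1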